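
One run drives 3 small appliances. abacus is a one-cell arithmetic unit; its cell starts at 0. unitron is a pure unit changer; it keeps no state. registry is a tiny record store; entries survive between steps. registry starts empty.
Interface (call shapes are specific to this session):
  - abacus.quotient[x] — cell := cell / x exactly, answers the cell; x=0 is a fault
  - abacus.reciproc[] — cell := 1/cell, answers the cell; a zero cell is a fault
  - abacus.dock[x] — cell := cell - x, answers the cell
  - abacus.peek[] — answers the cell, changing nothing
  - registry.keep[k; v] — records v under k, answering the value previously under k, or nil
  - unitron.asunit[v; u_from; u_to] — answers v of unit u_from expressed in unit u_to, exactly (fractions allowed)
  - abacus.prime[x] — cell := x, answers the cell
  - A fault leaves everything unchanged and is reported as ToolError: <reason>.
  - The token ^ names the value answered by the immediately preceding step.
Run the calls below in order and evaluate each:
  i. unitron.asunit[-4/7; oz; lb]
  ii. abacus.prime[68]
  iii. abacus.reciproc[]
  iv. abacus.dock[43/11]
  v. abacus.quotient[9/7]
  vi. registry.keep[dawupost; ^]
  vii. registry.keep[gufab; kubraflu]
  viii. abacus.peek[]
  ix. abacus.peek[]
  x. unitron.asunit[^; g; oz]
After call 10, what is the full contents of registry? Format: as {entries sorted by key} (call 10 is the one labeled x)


Answer: {dawupost=-6797/2244, gufab=kubraflu}

Derivation:
-> asunit(-4/7, oz, lb)
<- -1/28
-> prime(68)
<- 68
-> reciproc()
<- 1/68
-> dock(43/11)
<- -2913/748
-> quotient(9/7)
<- -6797/2244
-> keep(dawupost, ^)
<- nil
-> keep(gufab, kubraflu)
<- nil
-> peek()
<- -6797/2244
-> peek()
<- -6797/2244
-> asunit(^, g, oz)
<- -388400000/3635218851


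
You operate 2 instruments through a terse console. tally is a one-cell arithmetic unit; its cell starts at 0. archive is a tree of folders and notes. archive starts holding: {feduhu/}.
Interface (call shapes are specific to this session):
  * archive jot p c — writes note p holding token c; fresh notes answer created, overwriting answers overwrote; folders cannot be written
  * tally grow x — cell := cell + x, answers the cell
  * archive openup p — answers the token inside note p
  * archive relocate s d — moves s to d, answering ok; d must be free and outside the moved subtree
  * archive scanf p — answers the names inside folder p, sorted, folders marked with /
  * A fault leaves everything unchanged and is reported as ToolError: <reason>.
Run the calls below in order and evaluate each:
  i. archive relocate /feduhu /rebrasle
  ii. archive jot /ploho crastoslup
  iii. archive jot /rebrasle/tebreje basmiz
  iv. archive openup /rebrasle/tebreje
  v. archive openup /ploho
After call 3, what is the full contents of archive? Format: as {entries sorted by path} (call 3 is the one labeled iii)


Answer: {ploho=crastoslup, rebrasle/, rebrasle/tebreje=basmiz}

Derivation:
>> archive relocate(s: /feduhu, d: /rebrasle)
<< ok
>> archive jot(p: /ploho, c: crastoslup)
<< created
>> archive jot(p: /rebrasle/tebreje, c: basmiz)
<< created
>> archive openup(p: /rebrasle/tebreje)
<< basmiz
>> archive openup(p: /ploho)
<< crastoslup


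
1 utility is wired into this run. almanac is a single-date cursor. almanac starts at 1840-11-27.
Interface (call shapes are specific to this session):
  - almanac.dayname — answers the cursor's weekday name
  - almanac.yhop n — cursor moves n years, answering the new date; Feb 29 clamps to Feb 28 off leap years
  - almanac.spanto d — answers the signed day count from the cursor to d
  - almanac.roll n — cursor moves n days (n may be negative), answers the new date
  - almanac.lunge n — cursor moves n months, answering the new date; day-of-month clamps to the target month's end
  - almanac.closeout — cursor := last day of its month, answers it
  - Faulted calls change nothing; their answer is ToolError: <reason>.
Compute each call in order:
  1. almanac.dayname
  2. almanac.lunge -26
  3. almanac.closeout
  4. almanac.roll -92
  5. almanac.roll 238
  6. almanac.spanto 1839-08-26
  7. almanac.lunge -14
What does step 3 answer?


# almanac.dayname() => Friday
# almanac.lunge(n=-26) => 1838-09-27
# almanac.closeout() => 1838-09-30
# almanac.roll(n=-92) => 1838-06-30
# almanac.roll(n=238) => 1839-02-23
# almanac.spanto(d=1839-08-26) => 184
# almanac.lunge(n=-14) => 1837-12-23

Answer: 1838-09-30


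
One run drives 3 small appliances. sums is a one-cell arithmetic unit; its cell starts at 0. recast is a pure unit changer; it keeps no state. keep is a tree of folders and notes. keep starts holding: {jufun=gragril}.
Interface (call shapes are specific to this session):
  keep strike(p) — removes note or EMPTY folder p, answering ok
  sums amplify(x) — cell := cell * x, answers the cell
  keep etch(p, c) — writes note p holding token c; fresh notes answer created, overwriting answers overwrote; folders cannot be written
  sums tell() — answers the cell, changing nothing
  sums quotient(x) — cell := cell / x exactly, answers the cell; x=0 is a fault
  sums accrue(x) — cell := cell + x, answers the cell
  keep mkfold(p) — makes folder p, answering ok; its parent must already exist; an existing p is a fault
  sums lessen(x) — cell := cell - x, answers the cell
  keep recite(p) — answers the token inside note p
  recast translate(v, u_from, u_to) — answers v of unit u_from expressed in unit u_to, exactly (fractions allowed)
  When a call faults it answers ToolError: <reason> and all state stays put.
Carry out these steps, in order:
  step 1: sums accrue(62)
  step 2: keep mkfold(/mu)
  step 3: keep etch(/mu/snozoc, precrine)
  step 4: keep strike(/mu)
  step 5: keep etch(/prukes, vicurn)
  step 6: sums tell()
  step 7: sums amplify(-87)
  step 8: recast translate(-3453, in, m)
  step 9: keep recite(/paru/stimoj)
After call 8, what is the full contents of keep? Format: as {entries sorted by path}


Next I call sums accrue passing x→62, which returns 62.
Now I run keep mkfold passing p→/mu, → ok.
I run keep etch passing p→/mu/snozoc, c→precrine, yielding created.
I call keep strike passing p→/mu, and get ToolError: not empty.
Next I call keep etch passing p→/prukes, c→vicurn: created.
Invoking sums tell(), and get 62.
Next I call sums amplify passing x→-87, and observe -5394.
Using recast translate passing v→-3453, u_from→in, u_to→m, and observe -438531/5000.
I run keep recite passing p→/paru/stimoj, — result: ToolError: not found.

Answer: {jufun=gragril, mu/, mu/snozoc=precrine, prukes=vicurn}


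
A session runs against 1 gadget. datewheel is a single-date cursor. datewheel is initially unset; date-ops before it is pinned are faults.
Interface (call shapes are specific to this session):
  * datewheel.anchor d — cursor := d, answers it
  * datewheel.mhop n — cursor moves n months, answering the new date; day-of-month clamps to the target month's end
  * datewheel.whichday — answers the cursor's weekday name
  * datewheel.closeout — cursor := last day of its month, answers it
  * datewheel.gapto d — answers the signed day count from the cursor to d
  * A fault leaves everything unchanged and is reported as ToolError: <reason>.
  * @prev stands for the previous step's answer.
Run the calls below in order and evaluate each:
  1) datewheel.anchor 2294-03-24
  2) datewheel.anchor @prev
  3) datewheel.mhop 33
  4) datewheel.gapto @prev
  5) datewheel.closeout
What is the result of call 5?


Answer: 2296-12-31

Derivation:
-> datewheel.anchor(d→2294-03-24)
<- 2294-03-24
-> datewheel.anchor(d→@prev)
<- 2294-03-24
-> datewheel.mhop(n→33)
<- 2296-12-24
-> datewheel.gapto(d→@prev)
<- 0
-> datewheel.closeout()
<- 2296-12-31


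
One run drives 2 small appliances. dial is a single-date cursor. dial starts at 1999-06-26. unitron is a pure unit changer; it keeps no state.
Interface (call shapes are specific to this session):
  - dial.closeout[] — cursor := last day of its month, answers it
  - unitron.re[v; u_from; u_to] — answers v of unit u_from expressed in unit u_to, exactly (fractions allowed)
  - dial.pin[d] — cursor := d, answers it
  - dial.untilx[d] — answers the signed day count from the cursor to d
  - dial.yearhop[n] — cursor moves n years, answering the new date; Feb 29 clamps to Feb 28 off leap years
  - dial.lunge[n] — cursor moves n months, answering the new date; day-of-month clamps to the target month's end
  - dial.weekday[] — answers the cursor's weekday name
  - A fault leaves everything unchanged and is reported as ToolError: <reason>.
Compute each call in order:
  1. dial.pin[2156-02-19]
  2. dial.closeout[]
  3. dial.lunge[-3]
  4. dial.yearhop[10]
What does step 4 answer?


Answer: 2165-11-29

Derivation:
> dial.pin 2156-02-19
  2156-02-19
> dial.closeout
  2156-02-29
> dial.lunge -3
  2155-11-29
> dial.yearhop 10
  2165-11-29


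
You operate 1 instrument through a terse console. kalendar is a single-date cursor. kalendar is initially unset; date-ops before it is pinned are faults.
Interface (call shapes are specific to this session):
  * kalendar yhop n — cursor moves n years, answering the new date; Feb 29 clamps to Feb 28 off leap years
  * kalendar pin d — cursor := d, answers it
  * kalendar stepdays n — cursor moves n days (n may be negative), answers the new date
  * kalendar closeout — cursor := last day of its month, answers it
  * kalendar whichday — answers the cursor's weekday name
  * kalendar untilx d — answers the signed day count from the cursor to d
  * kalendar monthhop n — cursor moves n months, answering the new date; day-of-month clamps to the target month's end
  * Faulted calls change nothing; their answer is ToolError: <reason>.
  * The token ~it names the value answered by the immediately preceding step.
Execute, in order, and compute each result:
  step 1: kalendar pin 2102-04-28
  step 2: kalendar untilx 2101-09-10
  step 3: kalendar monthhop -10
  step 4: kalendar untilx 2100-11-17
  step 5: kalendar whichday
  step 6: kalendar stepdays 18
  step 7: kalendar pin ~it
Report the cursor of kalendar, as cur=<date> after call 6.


Do: kalendar pin[2102-04-28]
See: 2102-04-28
Do: kalendar untilx[2101-09-10]
See: -230
Do: kalendar monthhop[-10]
See: 2101-06-28
Do: kalendar untilx[2100-11-17]
See: -223
Do: kalendar whichday[]
See: Tuesday
Do: kalendar stepdays[18]
See: 2101-07-16
Do: kalendar pin[~it]
See: 2101-07-16

Answer: cur=2101-07-16


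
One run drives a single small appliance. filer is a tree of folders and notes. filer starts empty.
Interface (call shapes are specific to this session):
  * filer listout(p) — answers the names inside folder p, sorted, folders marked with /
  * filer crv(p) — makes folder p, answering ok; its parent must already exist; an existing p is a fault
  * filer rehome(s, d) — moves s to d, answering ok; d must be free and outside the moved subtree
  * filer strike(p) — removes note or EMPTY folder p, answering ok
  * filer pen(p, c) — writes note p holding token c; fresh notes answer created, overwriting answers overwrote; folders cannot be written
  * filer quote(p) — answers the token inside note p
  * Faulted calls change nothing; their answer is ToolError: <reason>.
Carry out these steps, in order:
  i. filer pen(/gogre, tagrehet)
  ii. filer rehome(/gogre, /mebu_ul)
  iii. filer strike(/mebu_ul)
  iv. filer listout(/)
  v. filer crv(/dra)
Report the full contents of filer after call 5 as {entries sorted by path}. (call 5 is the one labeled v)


% filer pen p=/gogre c=tagrehet
= created
% filer rehome s=/gogre d=/mebu_ul
= ok
% filer strike p=/mebu_ul
= ok
% filer listout p=/
= []
% filer crv p=/dra
= ok

Answer: {dra/}


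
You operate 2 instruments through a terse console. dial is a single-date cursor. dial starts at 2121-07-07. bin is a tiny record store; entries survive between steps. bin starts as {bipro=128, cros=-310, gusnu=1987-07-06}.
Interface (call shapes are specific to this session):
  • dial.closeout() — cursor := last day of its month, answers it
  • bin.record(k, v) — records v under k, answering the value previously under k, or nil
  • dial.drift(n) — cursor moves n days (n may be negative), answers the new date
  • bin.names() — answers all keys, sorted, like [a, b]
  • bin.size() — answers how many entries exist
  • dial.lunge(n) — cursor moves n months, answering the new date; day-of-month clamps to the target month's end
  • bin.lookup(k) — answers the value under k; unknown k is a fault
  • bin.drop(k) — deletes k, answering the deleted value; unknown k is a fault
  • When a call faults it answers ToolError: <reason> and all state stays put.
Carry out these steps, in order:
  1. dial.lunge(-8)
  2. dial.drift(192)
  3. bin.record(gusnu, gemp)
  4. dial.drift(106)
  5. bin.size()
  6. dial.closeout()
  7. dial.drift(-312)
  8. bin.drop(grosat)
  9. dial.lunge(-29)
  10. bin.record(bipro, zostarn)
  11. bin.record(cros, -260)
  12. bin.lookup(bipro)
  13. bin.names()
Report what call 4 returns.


Answer: 2121-09-01

Derivation:
→ lunge(-8)
← 2120-11-07
→ drift(192)
← 2121-05-18
→ record(gusnu, gemp)
← 1987-07-06
→ drift(106)
← 2121-09-01
→ size()
← 3
→ closeout()
← 2121-09-30
→ drift(-312)
← 2120-11-22
→ drop(grosat)
← ToolError: no such key grosat
→ lunge(-29)
← 2118-06-22
→ record(bipro, zostarn)
← 128
→ record(cros, -260)
← -310
→ lookup(bipro)
← zostarn
→ names()
← [bipro, cros, gusnu]


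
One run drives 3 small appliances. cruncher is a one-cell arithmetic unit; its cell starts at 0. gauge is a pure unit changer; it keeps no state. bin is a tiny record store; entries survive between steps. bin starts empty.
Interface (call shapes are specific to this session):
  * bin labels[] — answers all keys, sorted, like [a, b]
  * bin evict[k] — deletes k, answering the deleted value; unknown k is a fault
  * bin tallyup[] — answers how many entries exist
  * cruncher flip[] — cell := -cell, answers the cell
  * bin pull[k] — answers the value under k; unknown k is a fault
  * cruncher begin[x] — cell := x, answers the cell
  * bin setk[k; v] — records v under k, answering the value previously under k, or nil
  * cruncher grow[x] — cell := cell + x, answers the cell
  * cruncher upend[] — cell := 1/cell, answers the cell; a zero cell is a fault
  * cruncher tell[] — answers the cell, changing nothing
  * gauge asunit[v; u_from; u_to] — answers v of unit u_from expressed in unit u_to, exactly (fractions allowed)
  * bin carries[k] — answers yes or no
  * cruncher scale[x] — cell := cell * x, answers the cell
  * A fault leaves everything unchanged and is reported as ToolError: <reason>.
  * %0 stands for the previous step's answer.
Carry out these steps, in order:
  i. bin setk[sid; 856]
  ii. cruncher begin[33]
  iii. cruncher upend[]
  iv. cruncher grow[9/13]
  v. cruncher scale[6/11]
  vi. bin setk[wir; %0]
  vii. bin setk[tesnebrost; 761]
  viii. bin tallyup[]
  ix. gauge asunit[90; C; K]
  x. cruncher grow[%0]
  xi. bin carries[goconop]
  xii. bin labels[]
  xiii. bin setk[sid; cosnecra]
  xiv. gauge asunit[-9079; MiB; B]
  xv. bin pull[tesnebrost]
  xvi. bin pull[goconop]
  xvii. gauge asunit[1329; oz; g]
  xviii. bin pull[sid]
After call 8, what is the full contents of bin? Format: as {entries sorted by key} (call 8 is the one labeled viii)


Answer: {sid=856, tesnebrost=761, wir=620/1573}

Derivation:
→ bin setk(sid, 856)
← nil
→ cruncher begin(33)
← 33
→ cruncher upend()
← 1/33
→ cruncher grow(9/13)
← 310/429
→ cruncher scale(6/11)
← 620/1573
→ bin setk(wir, %0)
← nil
→ bin setk(tesnebrost, 761)
← nil
→ bin tallyup()
← 3
→ gauge asunit(90, C, K)
← 7263/20
→ cruncher grow(%0)
← 11437099/31460
→ bin carries(goconop)
← no
→ bin labels()
← [sid, tesnebrost, wir]
→ bin setk(sid, cosnecra)
← 856
→ gauge asunit(-9079, MiB, B)
← -9520021504
→ bin pull(tesnebrost)
← 761
→ bin pull(goconop)
← ToolError: no such key goconop
→ gauge asunit(1329, oz, g)
← 60282425973/1600000
→ bin pull(sid)
← cosnecra


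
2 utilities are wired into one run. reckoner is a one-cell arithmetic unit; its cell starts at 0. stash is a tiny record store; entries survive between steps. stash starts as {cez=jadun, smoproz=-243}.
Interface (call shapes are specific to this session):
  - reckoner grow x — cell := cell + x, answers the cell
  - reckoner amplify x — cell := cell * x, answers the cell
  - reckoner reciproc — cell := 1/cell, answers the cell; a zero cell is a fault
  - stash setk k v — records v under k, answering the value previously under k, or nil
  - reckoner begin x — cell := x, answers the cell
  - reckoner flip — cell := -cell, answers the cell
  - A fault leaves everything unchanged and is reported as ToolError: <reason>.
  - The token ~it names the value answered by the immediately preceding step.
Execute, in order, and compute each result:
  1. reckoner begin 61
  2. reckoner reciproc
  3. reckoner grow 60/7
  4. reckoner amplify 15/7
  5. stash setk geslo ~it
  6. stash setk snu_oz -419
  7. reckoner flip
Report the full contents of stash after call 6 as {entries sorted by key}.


-- 1. reckoner begin(61) -> 61
-- 2. reckoner reciproc() -> 1/61
-- 3. reckoner grow(60/7) -> 3667/427
-- 4. reckoner amplify(15/7) -> 55005/2989
-- 5. stash setk(geslo, ~it) -> nil
-- 6. stash setk(snu_oz, -419) -> nil
-- 7. reckoner flip() -> -55005/2989

Answer: {cez=jadun, geslo=55005/2989, smoproz=-243, snu_oz=-419}


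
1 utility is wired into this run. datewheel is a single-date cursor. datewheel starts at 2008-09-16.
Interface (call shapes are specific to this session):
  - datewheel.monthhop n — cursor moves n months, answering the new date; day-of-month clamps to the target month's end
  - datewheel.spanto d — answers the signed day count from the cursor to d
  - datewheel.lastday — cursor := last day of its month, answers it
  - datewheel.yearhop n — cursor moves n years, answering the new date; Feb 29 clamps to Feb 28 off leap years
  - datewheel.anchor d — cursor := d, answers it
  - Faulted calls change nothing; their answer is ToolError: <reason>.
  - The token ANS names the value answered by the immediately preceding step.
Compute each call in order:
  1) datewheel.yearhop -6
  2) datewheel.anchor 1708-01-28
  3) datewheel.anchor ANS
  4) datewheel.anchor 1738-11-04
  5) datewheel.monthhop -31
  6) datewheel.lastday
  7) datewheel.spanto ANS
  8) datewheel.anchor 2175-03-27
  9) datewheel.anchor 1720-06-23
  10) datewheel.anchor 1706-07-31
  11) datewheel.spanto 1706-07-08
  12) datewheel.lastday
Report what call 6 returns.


Answer: 1736-04-30

Derivation:
% datewheel.yearhop n='-6'
= 2002-09-16
% datewheel.anchor d='1708-01-28'
= 1708-01-28
% datewheel.anchor d='ANS'
= 1708-01-28
% datewheel.anchor d='1738-11-04'
= 1738-11-04
% datewheel.monthhop n='-31'
= 1736-04-04
% datewheel.lastday
= 1736-04-30
% datewheel.spanto d='ANS'
= 0
% datewheel.anchor d='2175-03-27'
= 2175-03-27
% datewheel.anchor d='1720-06-23'
= 1720-06-23
% datewheel.anchor d='1706-07-31'
= 1706-07-31
% datewheel.spanto d='1706-07-08'
= -23
% datewheel.lastday
= 1706-07-31


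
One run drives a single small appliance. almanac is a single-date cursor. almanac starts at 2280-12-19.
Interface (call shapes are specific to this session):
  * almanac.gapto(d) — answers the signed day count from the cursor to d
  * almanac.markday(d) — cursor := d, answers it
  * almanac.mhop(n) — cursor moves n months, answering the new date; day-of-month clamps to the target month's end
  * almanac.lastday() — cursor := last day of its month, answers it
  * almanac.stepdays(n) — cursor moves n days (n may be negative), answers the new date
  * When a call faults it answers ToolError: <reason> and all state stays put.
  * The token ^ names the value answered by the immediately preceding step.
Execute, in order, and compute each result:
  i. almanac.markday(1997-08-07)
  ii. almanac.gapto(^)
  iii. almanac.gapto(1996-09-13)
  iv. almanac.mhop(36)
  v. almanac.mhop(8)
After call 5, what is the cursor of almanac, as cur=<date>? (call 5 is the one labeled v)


>>> almanac.markday d=1997-08-07
= 1997-08-07
>>> almanac.gapto d=^
= 0
>>> almanac.gapto d=1996-09-13
= -328
>>> almanac.mhop n=36
= 2000-08-07
>>> almanac.mhop n=8
= 2001-04-07

Answer: cur=2001-04-07


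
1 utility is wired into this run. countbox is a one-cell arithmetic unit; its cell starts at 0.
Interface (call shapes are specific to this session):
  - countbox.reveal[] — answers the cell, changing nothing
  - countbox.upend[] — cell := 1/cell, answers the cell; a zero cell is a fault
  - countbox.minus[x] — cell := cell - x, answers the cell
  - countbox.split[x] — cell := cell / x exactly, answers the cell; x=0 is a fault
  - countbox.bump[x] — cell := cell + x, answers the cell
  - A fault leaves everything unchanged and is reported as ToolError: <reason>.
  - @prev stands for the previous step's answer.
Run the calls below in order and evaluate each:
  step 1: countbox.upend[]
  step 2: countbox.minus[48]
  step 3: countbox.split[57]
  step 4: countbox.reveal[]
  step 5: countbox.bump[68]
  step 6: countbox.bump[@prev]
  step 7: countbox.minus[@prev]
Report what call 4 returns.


Answer: -16/19

Derivation:
Act: countbox.upend[]
Obs: ToolError: reciprocal of zero
Act: countbox.minus[48]
Obs: -48
Act: countbox.split[57]
Obs: -16/19
Act: countbox.reveal[]
Obs: -16/19
Act: countbox.bump[68]
Obs: 1276/19
Act: countbox.bump[@prev]
Obs: 2552/19
Act: countbox.minus[@prev]
Obs: 0


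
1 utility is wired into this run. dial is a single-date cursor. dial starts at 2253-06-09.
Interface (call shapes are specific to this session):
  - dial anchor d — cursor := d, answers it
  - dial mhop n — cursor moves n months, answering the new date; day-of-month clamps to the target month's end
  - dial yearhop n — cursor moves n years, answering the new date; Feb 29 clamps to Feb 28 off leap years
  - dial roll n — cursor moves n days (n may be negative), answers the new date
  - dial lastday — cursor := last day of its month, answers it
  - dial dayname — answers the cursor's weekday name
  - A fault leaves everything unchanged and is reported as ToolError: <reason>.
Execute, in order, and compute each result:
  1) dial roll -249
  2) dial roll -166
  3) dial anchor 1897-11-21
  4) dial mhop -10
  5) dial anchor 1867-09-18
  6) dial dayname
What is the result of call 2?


Answer: 2252-04-20

Derivation:
·→ dial roll(n='-249')
·← 2252-10-03
·→ dial roll(n='-166')
·← 2252-04-20
·→ dial anchor(d='1897-11-21')
·← 1897-11-21
·→ dial mhop(n='-10')
·← 1897-01-21
·→ dial anchor(d='1867-09-18')
·← 1867-09-18
·→ dial dayname()
·← Wednesday


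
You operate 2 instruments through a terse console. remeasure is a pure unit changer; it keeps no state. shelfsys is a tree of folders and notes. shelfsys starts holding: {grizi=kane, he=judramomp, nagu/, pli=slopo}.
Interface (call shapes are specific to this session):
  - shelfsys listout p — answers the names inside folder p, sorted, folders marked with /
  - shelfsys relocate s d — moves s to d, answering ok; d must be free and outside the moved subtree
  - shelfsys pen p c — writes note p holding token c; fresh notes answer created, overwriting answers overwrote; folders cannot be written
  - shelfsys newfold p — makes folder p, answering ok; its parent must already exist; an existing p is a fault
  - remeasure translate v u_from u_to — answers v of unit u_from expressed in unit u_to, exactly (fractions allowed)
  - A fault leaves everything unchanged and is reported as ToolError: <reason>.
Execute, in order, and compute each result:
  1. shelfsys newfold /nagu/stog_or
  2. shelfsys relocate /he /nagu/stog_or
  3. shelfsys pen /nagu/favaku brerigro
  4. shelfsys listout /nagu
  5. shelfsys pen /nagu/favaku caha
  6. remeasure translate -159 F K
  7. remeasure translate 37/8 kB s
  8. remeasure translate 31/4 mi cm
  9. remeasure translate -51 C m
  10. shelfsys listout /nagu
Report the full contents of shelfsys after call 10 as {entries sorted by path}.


Answer: {grizi=kane, he=judramomp, nagu/, nagu/favaku=caha, nagu/stog_or/, pli=slopo}

Derivation:
Invoking shelfsys newfold(p→/nagu/stog_or), and see ok.
I try shelfsys relocate(s→/he, d→/nagu/stog_or), and see ToolError: exists.
Using shelfsys pen(p→/nagu/favaku, c→brerigro), and get created.
Calling shelfsys listout(p→/nagu), which returns [favaku, stog_or/].
I run shelfsys pen(p→/nagu/favaku, c→caha), yielding overwrote.
I call remeasure translate(v→-159, u_from→F, u_to→K): 30067/180.
I use remeasure translate(v→37/8, u_from→kB, u_to→s), giving ToolError: incompatible units.
Next I call remeasure translate(v→31/4, u_from→mi, u_to→cm), and see 6236208/5.
Next I call remeasure translate(v→-51, u_from→C, u_to→m): ToolError: incompatible units.
Invoking shelfsys listout(p→/nagu), giving [favaku, stog_or/].


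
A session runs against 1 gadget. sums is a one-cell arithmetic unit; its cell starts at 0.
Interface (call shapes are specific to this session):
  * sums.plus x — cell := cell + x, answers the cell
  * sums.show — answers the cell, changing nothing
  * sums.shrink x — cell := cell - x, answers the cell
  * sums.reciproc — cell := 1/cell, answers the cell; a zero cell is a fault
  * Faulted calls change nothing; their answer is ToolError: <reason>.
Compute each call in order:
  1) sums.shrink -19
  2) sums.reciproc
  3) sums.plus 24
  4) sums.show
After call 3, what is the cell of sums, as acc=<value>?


> sums.shrink x=-19
= 19
> sums.reciproc
= 1/19
> sums.plus x=24
= 457/19
> sums.show
= 457/19

Answer: acc=457/19


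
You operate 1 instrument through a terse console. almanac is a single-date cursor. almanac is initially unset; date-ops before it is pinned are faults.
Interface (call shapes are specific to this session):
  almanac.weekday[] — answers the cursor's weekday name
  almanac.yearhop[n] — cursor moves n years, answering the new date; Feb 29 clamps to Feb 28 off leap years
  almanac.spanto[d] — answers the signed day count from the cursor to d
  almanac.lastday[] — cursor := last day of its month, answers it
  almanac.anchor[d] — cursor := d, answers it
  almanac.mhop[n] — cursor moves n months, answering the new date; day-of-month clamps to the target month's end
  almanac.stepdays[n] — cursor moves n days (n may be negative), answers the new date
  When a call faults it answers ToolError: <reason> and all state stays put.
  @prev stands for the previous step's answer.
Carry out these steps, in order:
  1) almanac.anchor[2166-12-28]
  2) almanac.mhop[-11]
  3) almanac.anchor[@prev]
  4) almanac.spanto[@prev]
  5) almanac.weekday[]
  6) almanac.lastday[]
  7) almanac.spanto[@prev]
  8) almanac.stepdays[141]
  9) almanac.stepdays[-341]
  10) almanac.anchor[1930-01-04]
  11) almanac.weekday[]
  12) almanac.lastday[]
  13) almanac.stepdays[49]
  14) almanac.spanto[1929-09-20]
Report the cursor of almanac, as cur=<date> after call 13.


Answer: cur=1930-03-21

Derivation:
==> almanac.anchor(2166-12-28)
<== 2166-12-28
==> almanac.mhop(-11)
<== 2166-01-28
==> almanac.anchor(@prev)
<== 2166-01-28
==> almanac.spanto(@prev)
<== 0
==> almanac.weekday()
<== Tuesday
==> almanac.lastday()
<== 2166-01-31
==> almanac.spanto(@prev)
<== 0
==> almanac.stepdays(141)
<== 2166-06-21
==> almanac.stepdays(-341)
<== 2165-07-15
==> almanac.anchor(1930-01-04)
<== 1930-01-04
==> almanac.weekday()
<== Saturday
==> almanac.lastday()
<== 1930-01-31
==> almanac.stepdays(49)
<== 1930-03-21
==> almanac.spanto(1929-09-20)
<== -182


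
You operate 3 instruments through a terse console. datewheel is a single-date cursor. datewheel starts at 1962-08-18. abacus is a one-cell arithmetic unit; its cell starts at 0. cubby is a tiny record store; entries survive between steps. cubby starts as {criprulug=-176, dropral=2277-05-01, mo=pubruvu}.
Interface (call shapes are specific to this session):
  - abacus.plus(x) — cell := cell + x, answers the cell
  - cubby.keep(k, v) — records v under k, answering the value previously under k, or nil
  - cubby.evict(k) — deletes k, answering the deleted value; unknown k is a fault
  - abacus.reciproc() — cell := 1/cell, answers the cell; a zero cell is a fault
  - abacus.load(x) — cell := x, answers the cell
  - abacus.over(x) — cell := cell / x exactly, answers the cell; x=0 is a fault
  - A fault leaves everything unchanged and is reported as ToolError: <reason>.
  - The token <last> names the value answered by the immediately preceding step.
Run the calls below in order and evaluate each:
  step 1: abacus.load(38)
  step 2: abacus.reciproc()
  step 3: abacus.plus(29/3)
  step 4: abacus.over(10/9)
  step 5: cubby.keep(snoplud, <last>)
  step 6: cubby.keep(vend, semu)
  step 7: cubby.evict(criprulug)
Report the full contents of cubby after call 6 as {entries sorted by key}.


Answer: {criprulug=-176, dropral=2277-05-01, mo=pubruvu, snoplud=663/76, vend=semu}

Derivation:
;; abacus.load(x→38) == 38
;; abacus.reciproc() == 1/38
;; abacus.plus(x→29/3) == 1105/114
;; abacus.over(x→10/9) == 663/76
;; cubby.keep(k→snoplud, v→<last>) == nil
;; cubby.keep(k→vend, v→semu) == nil
;; cubby.evict(k→criprulug) == -176


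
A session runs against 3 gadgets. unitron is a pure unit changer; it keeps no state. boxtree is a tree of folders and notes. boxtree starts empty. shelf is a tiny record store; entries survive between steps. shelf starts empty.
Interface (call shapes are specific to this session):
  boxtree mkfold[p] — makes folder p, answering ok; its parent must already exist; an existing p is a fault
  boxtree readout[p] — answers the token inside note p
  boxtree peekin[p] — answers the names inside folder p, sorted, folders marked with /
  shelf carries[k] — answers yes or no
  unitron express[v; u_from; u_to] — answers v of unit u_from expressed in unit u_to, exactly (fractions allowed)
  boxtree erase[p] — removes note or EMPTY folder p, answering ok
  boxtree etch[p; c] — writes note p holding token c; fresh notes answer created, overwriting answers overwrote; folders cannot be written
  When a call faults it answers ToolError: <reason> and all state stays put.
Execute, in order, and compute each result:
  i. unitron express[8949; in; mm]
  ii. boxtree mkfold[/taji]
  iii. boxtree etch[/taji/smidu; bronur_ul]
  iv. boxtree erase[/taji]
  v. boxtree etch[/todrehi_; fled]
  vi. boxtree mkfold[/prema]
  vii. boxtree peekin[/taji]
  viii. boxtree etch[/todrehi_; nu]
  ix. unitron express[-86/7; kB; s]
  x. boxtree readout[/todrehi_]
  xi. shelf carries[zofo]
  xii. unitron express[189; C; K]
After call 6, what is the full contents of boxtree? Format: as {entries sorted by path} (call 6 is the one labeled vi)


→ unitron express(v=8949, u_from=in, u_to=mm)
← 1136523/5
→ boxtree mkfold(p=/taji)
← ok
→ boxtree etch(p=/taji/smidu, c=bronur_ul)
← created
→ boxtree erase(p=/taji)
← ToolError: not empty
→ boxtree etch(p=/todrehi_, c=fled)
← created
→ boxtree mkfold(p=/prema)
← ok
→ boxtree peekin(p=/taji)
← [smidu]
→ boxtree etch(p=/todrehi_, c=nu)
← overwrote
→ unitron express(v=-86/7, u_from=kB, u_to=s)
← ToolError: incompatible units
→ boxtree readout(p=/todrehi_)
← nu
→ shelf carries(k=zofo)
← no
→ unitron express(v=189, u_from=C, u_to=K)
← 9243/20

Answer: {prema/, taji/, taji/smidu=bronur_ul, todrehi_=fled}


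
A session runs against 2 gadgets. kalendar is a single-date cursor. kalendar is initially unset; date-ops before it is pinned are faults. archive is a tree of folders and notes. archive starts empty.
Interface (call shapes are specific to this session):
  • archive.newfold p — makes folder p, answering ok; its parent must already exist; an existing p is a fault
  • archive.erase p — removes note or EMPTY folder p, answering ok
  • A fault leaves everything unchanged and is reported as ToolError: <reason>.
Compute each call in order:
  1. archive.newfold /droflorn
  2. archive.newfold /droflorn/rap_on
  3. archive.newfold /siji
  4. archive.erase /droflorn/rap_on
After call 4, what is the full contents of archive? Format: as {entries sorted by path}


-- 1. archive.newfold(p='/droflorn') == ok
-- 2. archive.newfold(p='/droflorn/rap_on') == ok
-- 3. archive.newfold(p='/siji') == ok
-- 4. archive.erase(p='/droflorn/rap_on') == ok

Answer: {droflorn/, siji/}


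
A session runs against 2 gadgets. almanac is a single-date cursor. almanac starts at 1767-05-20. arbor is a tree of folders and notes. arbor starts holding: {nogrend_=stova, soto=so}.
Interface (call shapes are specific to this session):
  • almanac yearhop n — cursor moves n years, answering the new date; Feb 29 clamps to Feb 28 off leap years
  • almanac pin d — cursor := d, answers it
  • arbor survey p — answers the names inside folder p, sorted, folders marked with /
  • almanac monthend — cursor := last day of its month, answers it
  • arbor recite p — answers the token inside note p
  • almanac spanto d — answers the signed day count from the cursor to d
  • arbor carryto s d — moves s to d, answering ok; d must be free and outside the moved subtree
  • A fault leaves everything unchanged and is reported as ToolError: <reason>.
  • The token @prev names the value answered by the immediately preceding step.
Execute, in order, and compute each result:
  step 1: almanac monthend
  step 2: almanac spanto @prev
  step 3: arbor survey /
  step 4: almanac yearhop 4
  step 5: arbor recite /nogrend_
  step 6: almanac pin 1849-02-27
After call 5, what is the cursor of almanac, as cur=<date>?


Answer: cur=1771-05-31

Derivation:
Using almanac monthend, and get 1767-05-31.
I use almanac spanto(d: @prev), which returns 0.
I invoke arbor survey(p: /), and observe [nogrend_, soto].
Using almanac yearhop(n: 4), giving 1771-05-31.
I invoke arbor recite(p: /nogrend_), → stova.
Next I call almanac pin(d: 1849-02-27): 1849-02-27.


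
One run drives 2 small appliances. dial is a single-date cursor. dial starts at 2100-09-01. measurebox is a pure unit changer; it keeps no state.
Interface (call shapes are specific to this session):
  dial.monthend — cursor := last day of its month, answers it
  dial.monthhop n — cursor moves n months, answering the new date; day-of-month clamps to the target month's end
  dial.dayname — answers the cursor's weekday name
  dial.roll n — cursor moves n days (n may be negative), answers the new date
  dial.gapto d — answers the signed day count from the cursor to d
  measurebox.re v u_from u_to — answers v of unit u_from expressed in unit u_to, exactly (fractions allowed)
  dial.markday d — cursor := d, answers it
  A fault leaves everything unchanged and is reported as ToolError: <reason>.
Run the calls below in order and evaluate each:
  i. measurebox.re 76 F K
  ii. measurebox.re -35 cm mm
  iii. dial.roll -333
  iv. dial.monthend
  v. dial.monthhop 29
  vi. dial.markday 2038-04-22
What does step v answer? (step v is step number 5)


Answer: 2102-03-31

Derivation:
Invoking measurebox.re(v='76', u_from='F', u_to='K'), and observe 53567/180.
I call measurebox.re(v='-35', u_from='cm', u_to='mm'), which returns -350.
Calling dial.roll(n='-333'), → 2099-10-03.
I invoke dial.monthend(), which returns 2099-10-31.
Then dial.monthhop(n='29'), and see 2102-03-31.
Invoking dial.markday(d='2038-04-22'), and get 2038-04-22.


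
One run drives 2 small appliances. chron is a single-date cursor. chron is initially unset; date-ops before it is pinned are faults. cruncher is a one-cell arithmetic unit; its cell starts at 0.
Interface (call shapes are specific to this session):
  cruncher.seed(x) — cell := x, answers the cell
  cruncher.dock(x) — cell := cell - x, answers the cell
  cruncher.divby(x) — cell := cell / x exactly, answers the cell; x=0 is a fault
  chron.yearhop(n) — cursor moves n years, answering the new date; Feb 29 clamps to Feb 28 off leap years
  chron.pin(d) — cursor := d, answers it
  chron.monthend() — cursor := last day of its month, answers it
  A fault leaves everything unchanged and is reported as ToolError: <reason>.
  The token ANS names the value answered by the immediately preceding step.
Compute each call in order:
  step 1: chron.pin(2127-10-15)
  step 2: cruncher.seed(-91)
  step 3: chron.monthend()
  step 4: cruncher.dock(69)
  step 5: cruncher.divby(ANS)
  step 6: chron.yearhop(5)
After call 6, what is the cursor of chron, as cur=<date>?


Answer: cur=2132-10-31

Derivation:
I try chron.pin using 2127-10-15, and get 2127-10-15.
I call cruncher.seed using -91, → -91.
I call chron.monthend, giving 2127-10-31.
Using cruncher.dock using 69, — result: -160.
Now I run cruncher.divby using ANS: 1.
I use chron.yearhop using 5, and get 2132-10-31.


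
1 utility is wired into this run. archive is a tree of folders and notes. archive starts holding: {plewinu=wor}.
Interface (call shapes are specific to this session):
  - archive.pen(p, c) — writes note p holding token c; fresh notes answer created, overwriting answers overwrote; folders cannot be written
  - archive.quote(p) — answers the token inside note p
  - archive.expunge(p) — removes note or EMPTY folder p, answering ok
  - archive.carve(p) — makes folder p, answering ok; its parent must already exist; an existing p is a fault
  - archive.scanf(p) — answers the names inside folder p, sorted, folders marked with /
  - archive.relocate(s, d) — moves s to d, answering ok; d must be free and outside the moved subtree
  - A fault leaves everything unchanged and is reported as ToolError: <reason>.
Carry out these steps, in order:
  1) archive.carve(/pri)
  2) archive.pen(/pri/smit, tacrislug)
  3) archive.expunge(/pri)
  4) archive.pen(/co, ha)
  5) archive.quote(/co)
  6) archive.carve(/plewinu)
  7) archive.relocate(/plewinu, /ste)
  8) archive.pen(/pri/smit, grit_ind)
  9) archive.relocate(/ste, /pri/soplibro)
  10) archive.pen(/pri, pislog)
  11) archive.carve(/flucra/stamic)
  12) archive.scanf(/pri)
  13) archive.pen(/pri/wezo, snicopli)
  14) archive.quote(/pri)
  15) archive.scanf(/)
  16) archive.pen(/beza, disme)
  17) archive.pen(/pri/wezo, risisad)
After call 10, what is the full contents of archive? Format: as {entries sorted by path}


> archive.carve /pri
:: ok
> archive.pen /pri/smit tacrislug
:: created
> archive.expunge /pri
:: ToolError: not empty
> archive.pen /co ha
:: created
> archive.quote /co
:: ha
> archive.carve /plewinu
:: ToolError: exists
> archive.relocate /plewinu /ste
:: ok
> archive.pen /pri/smit grit_ind
:: overwrote
> archive.relocate /ste /pri/soplibro
:: ok
> archive.pen /pri pislog
:: ToolError: is a directory
> archive.carve /flucra/stamic
:: ToolError: no parent
> archive.scanf /pri
:: [smit, soplibro]
> archive.pen /pri/wezo snicopli
:: created
> archive.quote /pri
:: ToolError: is a directory
> archive.scanf /
:: [co, pri/]
> archive.pen /beza disme
:: created
> archive.pen /pri/wezo risisad
:: overwrote

Answer: {co=ha, pri/, pri/smit=grit_ind, pri/soplibro=wor}


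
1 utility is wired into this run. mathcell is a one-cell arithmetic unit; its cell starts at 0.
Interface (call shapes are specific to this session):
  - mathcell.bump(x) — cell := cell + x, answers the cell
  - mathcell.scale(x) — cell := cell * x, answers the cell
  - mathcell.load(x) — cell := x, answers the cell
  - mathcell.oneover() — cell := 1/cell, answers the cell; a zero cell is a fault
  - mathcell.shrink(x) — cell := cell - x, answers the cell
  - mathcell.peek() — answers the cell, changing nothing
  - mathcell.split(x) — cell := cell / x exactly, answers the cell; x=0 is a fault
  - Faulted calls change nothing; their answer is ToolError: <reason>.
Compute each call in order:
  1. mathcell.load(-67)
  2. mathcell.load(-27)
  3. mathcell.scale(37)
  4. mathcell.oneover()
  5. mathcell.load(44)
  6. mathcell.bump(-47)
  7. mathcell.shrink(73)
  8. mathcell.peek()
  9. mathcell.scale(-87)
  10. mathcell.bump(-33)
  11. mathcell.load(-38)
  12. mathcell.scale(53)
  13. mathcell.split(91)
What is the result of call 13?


Answer: -2014/91

Derivation:
==> load(x='-67')
<== -67
==> load(x='-27')
<== -27
==> scale(x='37')
<== -999
==> oneover()
<== -1/999
==> load(x='44')
<== 44
==> bump(x='-47')
<== -3
==> shrink(x='73')
<== -76
==> peek()
<== -76
==> scale(x='-87')
<== 6612
==> bump(x='-33')
<== 6579
==> load(x='-38')
<== -38
==> scale(x='53')
<== -2014
==> split(x='91')
<== -2014/91
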